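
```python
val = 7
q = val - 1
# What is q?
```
Trace:
  val=7
  val=7, q=6

Final answer: 6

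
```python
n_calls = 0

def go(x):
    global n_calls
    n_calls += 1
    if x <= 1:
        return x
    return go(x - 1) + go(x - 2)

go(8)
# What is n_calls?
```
Call trace (a repeated sub-call is expanded the first time; later identical calls just restate its return value):
go(x=8)
  go(x=7)
    go(x=6)
      go(x=5)
        go(x=4)
          go(x=3)
            go(x=2)
              go(x=1)
              -> return 1
              go(x=0)
              -> return 0
            -> return 1
            go(x=1)
            -> return 1
          -> return 2
          go(x=2) -> return 1  (same call as traced above)
        -> return 3
        go(x=3) -> return 2  (same call as traced above)
      -> return 5
      go(x=4) -> return 3  (same call as traced above)
    -> return 8
    go(x=5) -> return 5  (same call as traced above)
  -> return 13
  go(x=6) -> return 8  (same call as traced above)
-> return 21

n_calls is incremented once per call, so count the calls in each subtree. Let C(x) = number of calls made by go(x).
C(0) = C(1) = 1 (base case, no recursion); C(x) = 1 + C(x - 1) + C(x - 2) otherwise.
C(2) = 1 + C(1) + C(0) = 1 + 1 + 1 = 3
C(3) = 1 + C(2) + C(1) = 1 + 3 + 1 = 5
C(4) = 1 + C(3) + C(2) = 1 + 5 + 3 = 9
C(5) = 1 + C(4) + C(3) = 1 + 9 + 5 = 15
C(6) = 1 + C(5) + C(4) = 1 + 15 + 9 = 25
C(7) = 1 + C(6) + C(5) = 1 + 25 + 15 = 41
C(8) = 1 + C(7) + C(6) = 1 + 41 + 25 = 67
n_calls = C(8) = 67

Final answer: 67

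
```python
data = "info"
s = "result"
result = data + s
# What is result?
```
Trace:
  data='info'
  data='info', s='result'
  data='info', s='result', result='inforesult'

Final answer: 'inforesult'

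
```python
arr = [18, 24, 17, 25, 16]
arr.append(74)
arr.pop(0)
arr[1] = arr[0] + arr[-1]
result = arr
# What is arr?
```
Trace:
  arr=[18, 24, 17, 25, 16]
  arr=[18, 24, 17, 25, 16, 74]
  arr=[24, 17, 25, 16, 74]
  arr=[24, 98, 25, 16, 74]
  arr=[24, 98, 25, 16, 74], result=[24, 98, 25, 16, 74]

Final answer: [24, 98, 25, 16, 74]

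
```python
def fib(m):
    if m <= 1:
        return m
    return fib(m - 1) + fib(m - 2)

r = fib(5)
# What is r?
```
Call trace (a repeated sub-call is expanded the first time; later identical calls just restate its return value):
fib(m=5)
  fib(m=4)
    fib(m=3)
      fib(m=2)
        fib(m=1)
        -> return 1
        fib(m=0)
        -> return 0
      -> return 1
      fib(m=1)
      -> return 1
    -> return 2
    fib(m=2) -> return 1  (same call as traced above)
  -> return 3
  fib(m=3) -> return 2  (same call as traced above)
-> return 5

Final answer: 5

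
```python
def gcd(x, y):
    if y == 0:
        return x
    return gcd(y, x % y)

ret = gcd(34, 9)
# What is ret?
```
Call trace:
gcd(x=34, y=9)
  gcd(x=9, y=7)
    gcd(x=7, y=2)
      gcd(x=2, y=1)
        gcd(x=1, y=0)
        -> return 1
      -> return 1
    -> return 1
  -> return 1
-> return 1

Final answer: 1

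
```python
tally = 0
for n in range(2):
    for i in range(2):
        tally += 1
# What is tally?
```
Trace:
  tally=0
  tally=1, n=0, i=0
  tally=2, n=0, i=1
  tally=3, n=1, i=0
  tally=4, n=1, i=1

Final answer: 4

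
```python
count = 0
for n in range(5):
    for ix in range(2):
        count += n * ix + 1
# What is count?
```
Trace:
  count=0
  count=1, n=0, ix=0
  count=2, n=0, ix=1
  count=3, n=1, ix=0
  count=5, n=1, ix=1
  count=6, n=2, ix=0
  count=9, n=2, ix=1
  count=10, n=3, ix=0
  count=14, n=3, ix=1
  count=15, n=4, ix=0
  count=20, n=4, ix=1

Final answer: 20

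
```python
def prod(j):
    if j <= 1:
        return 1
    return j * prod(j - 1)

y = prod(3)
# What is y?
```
Call trace:
prod(j=3)
  prod(j=2)
    prod(j=1)
    -> return 1
  -> return 2
-> return 6

Final answer: 6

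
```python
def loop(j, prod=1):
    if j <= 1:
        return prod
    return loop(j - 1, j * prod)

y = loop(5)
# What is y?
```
Call trace:
loop(j=5, prod=1)
  loop(j=4, prod=5)
    loop(j=3, prod=20)
      loop(j=2, prod=60)
        loop(j=1, prod=120)
        -> return 120
      -> return 120
    -> return 120
  -> return 120
-> return 120

Final answer: 120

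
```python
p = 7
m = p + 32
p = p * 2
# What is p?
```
Trace:
  p=7
  p=7, m=39
  p=14, m=39

Final answer: 14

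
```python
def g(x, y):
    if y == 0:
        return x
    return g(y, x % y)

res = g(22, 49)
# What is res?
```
Call trace:
g(x=22, y=49)
  g(x=49, y=22)
    g(x=22, y=5)
      g(x=5, y=2)
        g(x=2, y=1)
          g(x=1, y=0)
          -> return 1
        -> return 1
      -> return 1
    -> return 1
  -> return 1
-> return 1

Final answer: 1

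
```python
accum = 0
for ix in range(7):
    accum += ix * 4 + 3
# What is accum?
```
Trace:
  accum=0
  accum=3, ix=0
  accum=10, ix=1
  accum=21, ix=2
  accum=36, ix=3
  accum=55, ix=4
  accum=78, ix=5
  accum=105, ix=6

Final answer: 105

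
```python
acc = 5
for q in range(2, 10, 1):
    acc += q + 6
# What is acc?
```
Trace:
  acc=5
  acc=13, q=2
  acc=22, q=3
  acc=32, q=4
  acc=43, q=5
  acc=55, q=6
  acc=68, q=7
  acc=82, q=8
  acc=97, q=9

Final answer: 97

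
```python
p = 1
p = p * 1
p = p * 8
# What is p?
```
Trace:
  p=1
  p=1
  p=8

Final answer: 8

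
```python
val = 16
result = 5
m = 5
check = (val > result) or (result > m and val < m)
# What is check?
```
Trace:
  val=16
  val=16, result=5
  val=16, result=5, m=5
  val=16, result=5, m=5, check=True

Final answer: True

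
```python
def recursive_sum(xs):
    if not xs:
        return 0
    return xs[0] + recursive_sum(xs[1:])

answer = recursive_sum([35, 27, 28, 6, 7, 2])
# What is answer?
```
Call trace:
recursive_sum(xs=[35, 27, 28, 6, 7, 2])
  recursive_sum(xs=[27, 28, 6, 7, 2])
    recursive_sum(xs=[28, 6, 7, 2])
      recursive_sum(xs=[6, 7, 2])
        recursive_sum(xs=[7, 2])
          recursive_sum(xs=[2])
            recursive_sum(xs=[])
            -> return 0
          -> return 2
        -> return 9
      -> return 15
    -> return 43
  -> return 70
-> return 105

Final answer: 105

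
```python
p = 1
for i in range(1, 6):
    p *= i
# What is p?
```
Trace:
  p=1
  p=1, i=1
  p=2, i=2
  p=6, i=3
  p=24, i=4
  p=120, i=5

Final answer: 120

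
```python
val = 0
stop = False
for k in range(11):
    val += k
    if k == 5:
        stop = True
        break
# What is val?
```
Trace:
  val=0
  val=0, stop=False
  val=0, stop=False, k=0
  val=1, stop=False, k=1
  val=3, stop=False, k=2
  val=6, stop=False, k=3
  val=10, stop=False, k=4
  val=15, stop=True, k=5

Final answer: 15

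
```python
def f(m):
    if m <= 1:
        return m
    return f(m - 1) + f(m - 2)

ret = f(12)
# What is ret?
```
Call trace (a repeated sub-call is expanded the first time; later identical calls just restate its return value):
f(m=12)
  f(m=11)
    f(m=10)
      f(m=9)
        f(m=8)
          f(m=7)
            f(m=6)
              f(m=5)
                f(m=4)
                  f(m=3)
                    f(m=2)
                      f(m=1)
                      -> return 1
                      f(m=0)
                      -> return 0
                    -> return 1
                    f(m=1)
                    -> return 1
                  -> return 2
                  f(m=2) -> return 1  (same call as traced above)
                -> return 3
                f(m=3) -> return 2  (same call as traced above)
              -> return 5
              f(m=4) -> return 3  (same call as traced above)
            -> return 8
            f(m=5) -> return 5  (same call as traced above)
          -> return 13
          f(m=6) -> return 8  (same call as traced above)
        -> return 21
        f(m=7) -> return 13  (same call as traced above)
      -> return 34
      f(m=8) -> return 21  (same call as traced above)
    -> return 55
    f(m=9) -> return 34  (same call as traced above)
  -> return 89
  f(m=10) -> return 55  (same call as traced above)
-> return 144

Final answer: 144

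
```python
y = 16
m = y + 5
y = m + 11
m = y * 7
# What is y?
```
Trace:
  y=16
  y=16, m=21
  y=32, m=21
  y=32, m=224

Final answer: 32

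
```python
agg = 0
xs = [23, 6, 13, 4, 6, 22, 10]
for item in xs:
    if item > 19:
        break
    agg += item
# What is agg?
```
Trace:
  agg=0
  agg=0, item=23

Final answer: 0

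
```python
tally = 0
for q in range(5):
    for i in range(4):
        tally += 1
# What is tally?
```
Trace:
  tally=0
  tally=1, q=0, i=0
  tally=2, q=0, i=1
  tally=3, q=0, i=2
  tally=4, q=0, i=3
  tally=5, q=1, i=0
  tally=6, q=1, i=1
  tally=7, q=1, i=2
  tally=8, q=1, i=3
  tally=9, q=2, i=0
  tally=10, q=2, i=1
  tally=11, q=2, i=2
  tally=12, q=2, i=3
  tally=13, q=3, i=0
  tally=14, q=3, i=1
  tally=15, q=3, i=2
  tally=16, q=3, i=3
  tally=17, q=4, i=0
  tally=18, q=4, i=1
  tally=19, q=4, i=2
  tally=20, q=4, i=3

Final answer: 20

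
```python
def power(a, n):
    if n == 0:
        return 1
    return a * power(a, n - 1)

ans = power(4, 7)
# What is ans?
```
Call trace:
power(a=4, n=7)
  power(a=4, n=6)
    power(a=4, n=5)
      power(a=4, n=4)
        power(a=4, n=3)
          power(a=4, n=2)
            power(a=4, n=1)
              power(a=4, n=0)
              -> return 1
            -> return 4
          -> return 16
        -> return 64
      -> return 256
    -> return 1024
  -> return 4096
-> return 16384

Final answer: 16384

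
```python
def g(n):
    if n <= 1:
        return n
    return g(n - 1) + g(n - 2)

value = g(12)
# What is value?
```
Call trace (a repeated sub-call is expanded the first time; later identical calls just restate its return value):
g(n=12)
  g(n=11)
    g(n=10)
      g(n=9)
        g(n=8)
          g(n=7)
            g(n=6)
              g(n=5)
                g(n=4)
                  g(n=3)
                    g(n=2)
                      g(n=1)
                      -> return 1
                      g(n=0)
                      -> return 0
                    -> return 1
                    g(n=1)
                    -> return 1
                  -> return 2
                  g(n=2) -> return 1  (same call as traced above)
                -> return 3
                g(n=3) -> return 2  (same call as traced above)
              -> return 5
              g(n=4) -> return 3  (same call as traced above)
            -> return 8
            g(n=5) -> return 5  (same call as traced above)
          -> return 13
          g(n=6) -> return 8  (same call as traced above)
        -> return 21
        g(n=7) -> return 13  (same call as traced above)
      -> return 34
      g(n=8) -> return 21  (same call as traced above)
    -> return 55
    g(n=9) -> return 34  (same call as traced above)
  -> return 89
  g(n=10) -> return 55  (same call as traced above)
-> return 144

Final answer: 144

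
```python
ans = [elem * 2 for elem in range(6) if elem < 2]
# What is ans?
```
Trace:
  elem=0
  elem=1
  elem=2
  elem=3
  elem=4
  elem=5
  ans=[0, 2]

Final answer: [0, 2]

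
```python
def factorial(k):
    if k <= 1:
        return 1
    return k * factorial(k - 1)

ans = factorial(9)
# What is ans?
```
Call trace:
factorial(k=9)
  factorial(k=8)
    factorial(k=7)
      factorial(k=6)
        factorial(k=5)
          factorial(k=4)
            factorial(k=3)
              factorial(k=2)
                factorial(k=1)
                -> return 1
              -> return 2
            -> return 6
          -> return 24
        -> return 120
      -> return 720
    -> return 5040
  -> return 40320
-> return 362880

Final answer: 362880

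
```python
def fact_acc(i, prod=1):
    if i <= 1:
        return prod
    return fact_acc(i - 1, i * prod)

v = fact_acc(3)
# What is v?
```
Call trace:
fact_acc(i=3, prod=1)
  fact_acc(i=2, prod=3)
    fact_acc(i=1, prod=6)
    -> return 6
  -> return 6
-> return 6

Final answer: 6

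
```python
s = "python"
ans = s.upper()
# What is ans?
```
Trace:
  s='python'
  s='python', ans='PYTHON'

Final answer: 'PYTHON'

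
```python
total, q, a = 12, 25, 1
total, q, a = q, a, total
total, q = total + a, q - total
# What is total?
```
Trace:
  total=12, q=25, a=1
  total=25, q=1, a=12
  total=37, q=-24, a=12

Final answer: 37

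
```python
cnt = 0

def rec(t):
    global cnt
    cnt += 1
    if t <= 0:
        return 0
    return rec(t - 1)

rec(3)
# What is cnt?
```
Call trace:
rec(t=3)
  rec(t=2)
    rec(t=1)
      rec(t=0)
      -> return 0
    -> return 0
  -> return 0
-> return 0

cnt is incremented once per call. rec is entered once for each t = 3, 2, 1, 0 (the t <= 0 call returns without recursing), i.e. 3 + 1 calls.
cnt = 4

Final answer: 4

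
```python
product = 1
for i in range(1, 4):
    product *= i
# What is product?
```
Trace:
  product=1
  product=1, i=1
  product=2, i=2
  product=6, i=3

Final answer: 6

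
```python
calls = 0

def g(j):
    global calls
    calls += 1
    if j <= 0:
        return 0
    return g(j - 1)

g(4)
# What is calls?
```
Call trace:
g(j=4)
  g(j=3)
    g(j=2)
      g(j=1)
        g(j=0)
        -> return 0
      -> return 0
    -> return 0
  -> return 0
-> return 0

calls is incremented once per call. g is entered once for each j = 4, 3, 2, 1, 0 (the j <= 0 call returns without recursing), i.e. 4 + 1 calls.
calls = 5

Final answer: 5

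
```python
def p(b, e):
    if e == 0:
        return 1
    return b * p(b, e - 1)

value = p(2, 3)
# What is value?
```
Call trace:
p(b=2, e=3)
  p(b=2, e=2)
    p(b=2, e=1)
      p(b=2, e=0)
      -> return 1
    -> return 2
  -> return 4
-> return 8

Final answer: 8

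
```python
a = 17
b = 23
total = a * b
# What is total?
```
Trace:
  a=17
  a=17, b=23
  a=17, b=23, total=391

Final answer: 391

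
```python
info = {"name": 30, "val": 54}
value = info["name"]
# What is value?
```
Trace:
  info={'name': 30, 'val': 54}
  info={'name': 30, 'val': 54}, value=30

Final answer: 30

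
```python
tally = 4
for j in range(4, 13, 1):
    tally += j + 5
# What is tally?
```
Trace:
  tally=4
  tally=13, j=4
  tally=23, j=5
  tally=34, j=6
  tally=46, j=7
  tally=59, j=8
  tally=73, j=9
  tally=88, j=10
  tally=104, j=11
  tally=121, j=12

Final answer: 121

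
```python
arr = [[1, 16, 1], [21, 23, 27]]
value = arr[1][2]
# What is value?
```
Trace:
  arr=[[1, 16, 1], [21, 23, 27]]
  arr=[[1, 16, 1], [21, 23, 27]], value=27

Final answer: 27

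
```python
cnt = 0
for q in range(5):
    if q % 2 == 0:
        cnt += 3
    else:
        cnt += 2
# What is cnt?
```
Trace:
  cnt=0
  cnt=3, q=0
  cnt=5, q=1
  cnt=8, q=2
  cnt=10, q=3
  cnt=13, q=4

Final answer: 13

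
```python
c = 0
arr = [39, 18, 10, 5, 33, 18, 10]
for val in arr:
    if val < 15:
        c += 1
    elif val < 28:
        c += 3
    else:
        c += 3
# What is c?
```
Trace:
  c=0
  c=3, val=39
  c=6, val=18
  c=7, val=10
  c=8, val=5
  c=11, val=33
  c=14, val=18
  c=15, val=10

Final answer: 15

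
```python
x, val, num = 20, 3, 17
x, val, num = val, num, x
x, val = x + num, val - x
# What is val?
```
Trace:
  x=20, val=3, num=17
  x=3, val=17, num=20
  x=23, val=14, num=20

Final answer: 14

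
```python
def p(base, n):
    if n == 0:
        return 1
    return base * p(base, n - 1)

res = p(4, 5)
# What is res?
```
Call trace:
p(base=4, n=5)
  p(base=4, n=4)
    p(base=4, n=3)
      p(base=4, n=2)
        p(base=4, n=1)
          p(base=4, n=0)
          -> return 1
        -> return 4
      -> return 16
    -> return 64
  -> return 256
-> return 1024

Final answer: 1024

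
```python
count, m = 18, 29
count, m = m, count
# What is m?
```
Trace:
  count=18, m=29
  count=29, m=18

Final answer: 18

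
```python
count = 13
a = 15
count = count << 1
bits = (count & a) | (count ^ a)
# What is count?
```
Trace:
  count=13
  count=13, a=15
  count=26, a=15
  count=26, a=15, bits=31

Final answer: 26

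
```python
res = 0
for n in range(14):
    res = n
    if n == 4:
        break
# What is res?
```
Trace:
  res=0
  res=0, n=0
  res=1, n=1
  res=2, n=2
  res=3, n=3
  res=4, n=4

Final answer: 4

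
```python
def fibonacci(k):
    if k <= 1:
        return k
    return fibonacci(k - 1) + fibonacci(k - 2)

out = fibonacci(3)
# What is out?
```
Call trace:
fibonacci(k=3)
  fibonacci(k=2)
    fibonacci(k=1)
    -> return 1
    fibonacci(k=0)
    -> return 0
  -> return 1
  fibonacci(k=1)
  -> return 1
-> return 2

Final answer: 2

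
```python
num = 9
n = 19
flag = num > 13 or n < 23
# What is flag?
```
Trace:
  num=9
  num=9, n=19
  num=9, n=19, flag=True

Final answer: True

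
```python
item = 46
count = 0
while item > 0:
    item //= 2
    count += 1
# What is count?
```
Trace:
  item=46
  item=46, count=0
  item=23, count=1
  item=11, count=2
  item=5, count=3
  item=2, count=4
  item=1, count=5
  item=0, count=6

Final answer: 6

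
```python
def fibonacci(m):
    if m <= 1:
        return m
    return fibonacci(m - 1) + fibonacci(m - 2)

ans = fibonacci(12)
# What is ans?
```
Call trace (a repeated sub-call is expanded the first time; later identical calls just restate its return value):
fibonacci(m=12)
  fibonacci(m=11)
    fibonacci(m=10)
      fibonacci(m=9)
        fibonacci(m=8)
          fibonacci(m=7)
            fibonacci(m=6)
              fibonacci(m=5)
                fibonacci(m=4)
                  fibonacci(m=3)
                    fibonacci(m=2)
                      fibonacci(m=1)
                      -> return 1
                      fibonacci(m=0)
                      -> return 0
                    -> return 1
                    fibonacci(m=1)
                    -> return 1
                  -> return 2
                  fibonacci(m=2) -> return 1  (same call as traced above)
                -> return 3
                fibonacci(m=3) -> return 2  (same call as traced above)
              -> return 5
              fibonacci(m=4) -> return 3  (same call as traced above)
            -> return 8
            fibonacci(m=5) -> return 5  (same call as traced above)
          -> return 13
          fibonacci(m=6) -> return 8  (same call as traced above)
        -> return 21
        fibonacci(m=7) -> return 13  (same call as traced above)
      -> return 34
      fibonacci(m=8) -> return 21  (same call as traced above)
    -> return 55
    fibonacci(m=9) -> return 34  (same call as traced above)
  -> return 89
  fibonacci(m=10) -> return 55  (same call as traced above)
-> return 144

Final answer: 144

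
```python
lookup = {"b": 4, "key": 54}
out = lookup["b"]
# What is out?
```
Trace:
  lookup={'b': 4, 'key': 54}
  lookup={'b': 4, 'key': 54}, out=4

Final answer: 4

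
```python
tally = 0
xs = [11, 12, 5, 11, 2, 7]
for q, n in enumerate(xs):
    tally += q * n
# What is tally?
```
Trace:
  tally=0
  tally=0, q=0, n=11
  tally=12, q=1, n=12
  tally=22, q=2, n=5
  tally=55, q=3, n=11
  tally=63, q=4, n=2
  tally=98, q=5, n=7

Final answer: 98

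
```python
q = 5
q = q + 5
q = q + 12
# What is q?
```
Trace:
  q=5
  q=10
  q=22

Final answer: 22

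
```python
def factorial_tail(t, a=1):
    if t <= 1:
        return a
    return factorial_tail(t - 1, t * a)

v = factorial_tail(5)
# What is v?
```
Call trace:
factorial_tail(t=5, a=1)
  factorial_tail(t=4, a=5)
    factorial_tail(t=3, a=20)
      factorial_tail(t=2, a=60)
        factorial_tail(t=1, a=120)
        -> return 120
      -> return 120
    -> return 120
  -> return 120
-> return 120

Final answer: 120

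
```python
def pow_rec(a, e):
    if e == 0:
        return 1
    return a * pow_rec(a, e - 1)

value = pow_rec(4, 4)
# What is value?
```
Call trace:
pow_rec(a=4, e=4)
  pow_rec(a=4, e=3)
    pow_rec(a=4, e=2)
      pow_rec(a=4, e=1)
        pow_rec(a=4, e=0)
        -> return 1
      -> return 4
    -> return 16
  -> return 64
-> return 256

Final answer: 256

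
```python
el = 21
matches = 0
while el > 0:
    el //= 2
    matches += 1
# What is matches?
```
Trace:
  el=21
  el=21, matches=0
  el=10, matches=1
  el=5, matches=2
  el=2, matches=3
  el=1, matches=4
  el=0, matches=5

Final answer: 5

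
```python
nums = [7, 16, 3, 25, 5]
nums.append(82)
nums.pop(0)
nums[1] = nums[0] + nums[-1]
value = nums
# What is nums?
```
Trace:
  nums=[7, 16, 3, 25, 5]
  nums=[7, 16, 3, 25, 5, 82]
  nums=[16, 3, 25, 5, 82]
  nums=[16, 98, 25, 5, 82]
  nums=[16, 98, 25, 5, 82], value=[16, 98, 25, 5, 82]

Final answer: [16, 98, 25, 5, 82]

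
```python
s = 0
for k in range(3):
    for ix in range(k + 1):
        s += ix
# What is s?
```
Trace:
  s=0
  s=0, k=0, ix=0
  s=0, k=1, ix=0
  s=1, k=1, ix=1
  s=1, k=2, ix=0
  s=2, k=2, ix=1
  s=4, k=2, ix=2

Final answer: 4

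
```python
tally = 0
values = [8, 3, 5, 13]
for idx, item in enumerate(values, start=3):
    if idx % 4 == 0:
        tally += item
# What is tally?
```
Trace:
  tally=0
  tally=0, idx=3, item=8
  tally=3, idx=4, item=3
  tally=3, idx=5, item=5
  tally=3, idx=6, item=13

Final answer: 3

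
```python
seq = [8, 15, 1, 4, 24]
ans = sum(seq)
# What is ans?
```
Trace:
  seq=[8, 15, 1, 4, 24]
  seq=[8, 15, 1, 4, 24], ans=52

Final answer: 52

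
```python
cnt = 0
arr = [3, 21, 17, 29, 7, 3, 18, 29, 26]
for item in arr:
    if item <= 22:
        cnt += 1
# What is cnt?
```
Trace:
  cnt=0
  cnt=1, item=3
  cnt=2, item=21
  cnt=3, item=17
  cnt=3, item=29
  cnt=4, item=7
  cnt=5, item=3
  cnt=6, item=18
  cnt=6, item=29
  cnt=6, item=26

Final answer: 6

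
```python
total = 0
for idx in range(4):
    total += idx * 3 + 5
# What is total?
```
Trace:
  total=0
  total=5, idx=0
  total=13, idx=1
  total=24, idx=2
  total=38, idx=3

Final answer: 38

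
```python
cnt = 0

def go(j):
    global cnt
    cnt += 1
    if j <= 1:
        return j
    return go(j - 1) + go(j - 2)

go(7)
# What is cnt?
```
Call trace (a repeated sub-call is expanded the first time; later identical calls just restate its return value):
go(j=7)
  go(j=6)
    go(j=5)
      go(j=4)
        go(j=3)
          go(j=2)
            go(j=1)
            -> return 1
            go(j=0)
            -> return 0
          -> return 1
          go(j=1)
          -> return 1
        -> return 2
        go(j=2) -> return 1  (same call as traced above)
      -> return 3
      go(j=3) -> return 2  (same call as traced above)
    -> return 5
    go(j=4) -> return 3  (same call as traced above)
  -> return 8
  go(j=5) -> return 5  (same call as traced above)
-> return 13

cnt is incremented once per call, so count the calls in each subtree. Let C(j) = number of calls made by go(j).
C(0) = C(1) = 1 (base case, no recursion); C(j) = 1 + C(j - 1) + C(j - 2) otherwise.
C(2) = 1 + C(1) + C(0) = 1 + 1 + 1 = 3
C(3) = 1 + C(2) + C(1) = 1 + 3 + 1 = 5
C(4) = 1 + C(3) + C(2) = 1 + 5 + 3 = 9
C(5) = 1 + C(4) + C(3) = 1 + 9 + 5 = 15
C(6) = 1 + C(5) + C(4) = 1 + 15 + 9 = 25
C(7) = 1 + C(6) + C(5) = 1 + 25 + 15 = 41
cnt = C(7) = 41

Final answer: 41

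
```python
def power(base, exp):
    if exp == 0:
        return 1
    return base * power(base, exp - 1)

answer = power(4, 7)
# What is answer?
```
Call trace:
power(base=4, exp=7)
  power(base=4, exp=6)
    power(base=4, exp=5)
      power(base=4, exp=4)
        power(base=4, exp=3)
          power(base=4, exp=2)
            power(base=4, exp=1)
              power(base=4, exp=0)
              -> return 1
            -> return 4
          -> return 16
        -> return 64
      -> return 256
    -> return 1024
  -> return 4096
-> return 16384

Final answer: 16384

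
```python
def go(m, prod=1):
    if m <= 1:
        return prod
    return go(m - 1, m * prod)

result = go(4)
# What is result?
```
Call trace:
go(m=4, prod=1)
  go(m=3, prod=4)
    go(m=2, prod=12)
      go(m=1, prod=24)
      -> return 24
    -> return 24
  -> return 24
-> return 24

Final answer: 24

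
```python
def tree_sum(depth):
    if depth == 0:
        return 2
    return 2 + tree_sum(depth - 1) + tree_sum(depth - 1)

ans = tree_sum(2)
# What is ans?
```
Call trace (a repeated sub-call is expanded the first time; later identical calls just restate its return value):
tree_sum(depth=2)
  tree_sum(depth=1)
    tree_sum(depth=0)
    -> return 2
    tree_sum(depth=0)
    -> return 2
  -> return 6
  tree_sum(depth=1) -> return 6  (same call as traced above)
-> return 14

Final answer: 14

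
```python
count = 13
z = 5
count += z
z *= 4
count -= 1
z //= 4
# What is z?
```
Trace:
  count=13
  count=13, z=5
  count=18, z=5
  count=18, z=20
  count=17, z=20
  count=17, z=5

Final answer: 5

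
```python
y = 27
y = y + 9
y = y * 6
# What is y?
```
Trace:
  y=27
  y=36
  y=216

Final answer: 216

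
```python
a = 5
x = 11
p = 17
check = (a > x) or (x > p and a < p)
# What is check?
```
Trace:
  a=5
  a=5, x=11
  a=5, x=11, p=17
  a=5, x=11, p=17, check=False

Final answer: False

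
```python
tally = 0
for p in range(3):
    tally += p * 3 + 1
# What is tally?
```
Trace:
  tally=0
  tally=1, p=0
  tally=5, p=1
  tally=12, p=2

Final answer: 12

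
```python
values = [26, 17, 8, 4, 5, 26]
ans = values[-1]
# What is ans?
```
Trace:
  values=[26, 17, 8, 4, 5, 26]
  values=[26, 17, 8, 4, 5, 26], ans=26

Final answer: 26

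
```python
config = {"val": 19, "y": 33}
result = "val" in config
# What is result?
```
Trace:
  config={'val': 19, 'y': 33}
  config={'val': 19, 'y': 33}, result=True

Final answer: True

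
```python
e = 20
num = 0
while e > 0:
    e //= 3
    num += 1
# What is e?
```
Trace:
  e=20
  e=20, num=0
  e=6, num=1
  e=2, num=2
  e=0, num=3

Final answer: 0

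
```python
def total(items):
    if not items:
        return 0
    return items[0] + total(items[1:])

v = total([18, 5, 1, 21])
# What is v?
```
Call trace:
total(items=[18, 5, 1, 21])
  total(items=[5, 1, 21])
    total(items=[1, 21])
      total(items=[21])
        total(items=[])
        -> return 0
      -> return 21
    -> return 22
  -> return 27
-> return 45

Final answer: 45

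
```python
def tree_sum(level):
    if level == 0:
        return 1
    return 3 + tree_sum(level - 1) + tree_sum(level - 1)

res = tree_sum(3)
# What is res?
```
Call trace (a repeated sub-call is expanded the first time; later identical calls just restate its return value):
tree_sum(level=3)
  tree_sum(level=2)
    tree_sum(level=1)
      tree_sum(level=0)
      -> return 1
      tree_sum(level=0)
      -> return 1
    -> return 5
    tree_sum(level=1) -> return 5  (same call as traced above)
  -> return 13
  tree_sum(level=2) -> return 13  (same call as traced above)
-> return 29

Final answer: 29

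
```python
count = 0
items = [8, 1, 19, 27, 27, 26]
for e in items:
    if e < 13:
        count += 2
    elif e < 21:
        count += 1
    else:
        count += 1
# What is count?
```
Trace:
  count=0
  count=2, e=8
  count=4, e=1
  count=5, e=19
  count=6, e=27
  count=7, e=27
  count=8, e=26

Final answer: 8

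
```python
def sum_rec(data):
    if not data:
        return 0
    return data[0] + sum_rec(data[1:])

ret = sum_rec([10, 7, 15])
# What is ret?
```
Call trace:
sum_rec(data=[10, 7, 15])
  sum_rec(data=[7, 15])
    sum_rec(data=[15])
      sum_rec(data=[])
      -> return 0
    -> return 15
  -> return 22
-> return 32

Final answer: 32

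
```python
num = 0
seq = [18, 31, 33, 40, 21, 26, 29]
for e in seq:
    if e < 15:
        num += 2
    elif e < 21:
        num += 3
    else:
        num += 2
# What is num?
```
Trace:
  num=0
  num=3, e=18
  num=5, e=31
  num=7, e=33
  num=9, e=40
  num=11, e=21
  num=13, e=26
  num=15, e=29

Final answer: 15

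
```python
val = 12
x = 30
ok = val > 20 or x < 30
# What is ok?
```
Trace:
  val=12
  val=12, x=30
  val=12, x=30, ok=False

Final answer: False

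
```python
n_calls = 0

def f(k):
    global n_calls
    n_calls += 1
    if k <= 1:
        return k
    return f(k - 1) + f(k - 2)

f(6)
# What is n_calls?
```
Call trace (a repeated sub-call is expanded the first time; later identical calls just restate its return value):
f(k=6)
  f(k=5)
    f(k=4)
      f(k=3)
        f(k=2)
          f(k=1)
          -> return 1
          f(k=0)
          -> return 0
        -> return 1
        f(k=1)
        -> return 1
      -> return 2
      f(k=2) -> return 1  (same call as traced above)
    -> return 3
    f(k=3) -> return 2  (same call as traced above)
  -> return 5
  f(k=4) -> return 3  (same call as traced above)
-> return 8

n_calls is incremented once per call, so count the calls in each subtree. Let C(k) = number of calls made by f(k).
C(0) = C(1) = 1 (base case, no recursion); C(k) = 1 + C(k - 1) + C(k - 2) otherwise.
C(2) = 1 + C(1) + C(0) = 1 + 1 + 1 = 3
C(3) = 1 + C(2) + C(1) = 1 + 3 + 1 = 5
C(4) = 1 + C(3) + C(2) = 1 + 5 + 3 = 9
C(5) = 1 + C(4) + C(3) = 1 + 9 + 5 = 15
C(6) = 1 + C(5) + C(4) = 1 + 15 + 9 = 25
n_calls = C(6) = 25

Final answer: 25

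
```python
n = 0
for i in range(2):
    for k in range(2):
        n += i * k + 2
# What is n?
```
Trace:
  n=0
  n=2, i=0, k=0
  n=4, i=0, k=1
  n=6, i=1, k=0
  n=9, i=1, k=1

Final answer: 9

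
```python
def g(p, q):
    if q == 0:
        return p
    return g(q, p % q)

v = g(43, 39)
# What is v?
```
Call trace:
g(p=43, q=39)
  g(p=39, q=4)
    g(p=4, q=3)
      g(p=3, q=1)
        g(p=1, q=0)
        -> return 1
      -> return 1
    -> return 1
  -> return 1
-> return 1

Final answer: 1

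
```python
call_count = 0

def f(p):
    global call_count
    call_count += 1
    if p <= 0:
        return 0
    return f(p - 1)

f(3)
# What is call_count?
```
Call trace:
f(p=3)
  f(p=2)
    f(p=1)
      f(p=0)
      -> return 0
    -> return 0
  -> return 0
-> return 0

call_count is incremented once per call. f is entered once for each p = 3, 2, 1, 0 (the p <= 0 call returns without recursing), i.e. 3 + 1 calls.
call_count = 4

Final answer: 4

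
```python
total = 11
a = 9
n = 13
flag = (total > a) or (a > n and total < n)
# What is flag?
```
Trace:
  total=11
  total=11, a=9
  total=11, a=9, n=13
  total=11, a=9, n=13, flag=True

Final answer: True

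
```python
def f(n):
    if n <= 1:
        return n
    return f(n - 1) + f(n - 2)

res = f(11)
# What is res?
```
Call trace (a repeated sub-call is expanded the first time; later identical calls just restate its return value):
f(n=11)
  f(n=10)
    f(n=9)
      f(n=8)
        f(n=7)
          f(n=6)
            f(n=5)
              f(n=4)
                f(n=3)
                  f(n=2)
                    f(n=1)
                    -> return 1
                    f(n=0)
                    -> return 0
                  -> return 1
                  f(n=1)
                  -> return 1
                -> return 2
                f(n=2) -> return 1  (same call as traced above)
              -> return 3
              f(n=3) -> return 2  (same call as traced above)
            -> return 5
            f(n=4) -> return 3  (same call as traced above)
          -> return 8
          f(n=5) -> return 5  (same call as traced above)
        -> return 13
        f(n=6) -> return 8  (same call as traced above)
      -> return 21
      f(n=7) -> return 13  (same call as traced above)
    -> return 34
    f(n=8) -> return 21  (same call as traced above)
  -> return 55
  f(n=9) -> return 34  (same call as traced above)
-> return 89

Final answer: 89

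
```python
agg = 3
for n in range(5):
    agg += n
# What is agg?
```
Trace:
  agg=3
  agg=3, n=0
  agg=4, n=1
  agg=6, n=2
  agg=9, n=3
  agg=13, n=4

Final answer: 13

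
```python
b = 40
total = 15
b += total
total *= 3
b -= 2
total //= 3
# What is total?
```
Trace:
  b=40
  b=40, total=15
  b=55, total=15
  b=55, total=45
  b=53, total=45
  b=53, total=15

Final answer: 15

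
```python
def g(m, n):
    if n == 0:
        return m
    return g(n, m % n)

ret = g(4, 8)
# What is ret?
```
Call trace:
g(m=4, n=8)
  g(m=8, n=4)
    g(m=4, n=0)
    -> return 4
  -> return 4
-> return 4

Final answer: 4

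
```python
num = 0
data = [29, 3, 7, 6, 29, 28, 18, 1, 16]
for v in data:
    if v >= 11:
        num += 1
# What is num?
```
Trace:
  num=0
  num=1, v=29
  num=1, v=3
  num=1, v=7
  num=1, v=6
  num=2, v=29
  num=3, v=28
  num=4, v=18
  num=4, v=1
  num=5, v=16

Final answer: 5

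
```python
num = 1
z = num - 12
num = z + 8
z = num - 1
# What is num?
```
Trace:
  num=1
  num=1, z=-11
  num=-3, z=-11
  num=-3, z=-4

Final answer: -3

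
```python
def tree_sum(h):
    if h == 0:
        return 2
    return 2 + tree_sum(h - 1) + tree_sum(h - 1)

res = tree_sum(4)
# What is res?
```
Call trace (a repeated sub-call is expanded the first time; later identical calls just restate its return value):
tree_sum(h=4)
  tree_sum(h=3)
    tree_sum(h=2)
      tree_sum(h=1)
        tree_sum(h=0)
        -> return 2
        tree_sum(h=0)
        -> return 2
      -> return 6
      tree_sum(h=1) -> return 6  (same call as traced above)
    -> return 14
    tree_sum(h=2) -> return 14  (same call as traced above)
  -> return 30
  tree_sum(h=3) -> return 30  (same call as traced above)
-> return 62

Final answer: 62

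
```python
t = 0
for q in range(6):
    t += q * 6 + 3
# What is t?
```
Trace:
  t=0
  t=3, q=0
  t=12, q=1
  t=27, q=2
  t=48, q=3
  t=75, q=4
  t=108, q=5

Final answer: 108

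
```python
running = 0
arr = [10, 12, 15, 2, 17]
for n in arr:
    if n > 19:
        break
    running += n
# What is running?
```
Trace:
  running=0
  running=10, n=10
  running=22, n=12
  running=37, n=15
  running=39, n=2
  running=56, n=17

Final answer: 56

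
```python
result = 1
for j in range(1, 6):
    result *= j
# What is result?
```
Trace:
  result=1
  result=1, j=1
  result=2, j=2
  result=6, j=3
  result=24, j=4
  result=120, j=5

Final answer: 120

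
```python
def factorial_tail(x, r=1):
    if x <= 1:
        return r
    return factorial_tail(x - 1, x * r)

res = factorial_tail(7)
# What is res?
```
Call trace:
factorial_tail(x=7, r=1)
  factorial_tail(x=6, r=7)
    factorial_tail(x=5, r=42)
      factorial_tail(x=4, r=210)
        factorial_tail(x=3, r=840)
          factorial_tail(x=2, r=2520)
            factorial_tail(x=1, r=5040)
            -> return 5040
          -> return 5040
        -> return 5040
      -> return 5040
    -> return 5040
  -> return 5040
-> return 5040

Final answer: 5040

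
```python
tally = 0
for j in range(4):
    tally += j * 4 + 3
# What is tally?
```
Trace:
  tally=0
  tally=3, j=0
  tally=10, j=1
  tally=21, j=2
  tally=36, j=3

Final answer: 36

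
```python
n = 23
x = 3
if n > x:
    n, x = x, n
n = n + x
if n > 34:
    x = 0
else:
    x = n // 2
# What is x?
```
Trace:
  n=23
  n=23, x=3
  n=3, x=23
  n=26, x=23
  n=26, x=13

Final answer: 13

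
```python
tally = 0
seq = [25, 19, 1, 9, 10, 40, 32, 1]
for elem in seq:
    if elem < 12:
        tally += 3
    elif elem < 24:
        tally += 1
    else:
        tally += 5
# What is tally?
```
Trace:
  tally=0
  tally=5, elem=25
  tally=6, elem=19
  tally=9, elem=1
  tally=12, elem=9
  tally=15, elem=10
  tally=20, elem=40
  tally=25, elem=32
  tally=28, elem=1

Final answer: 28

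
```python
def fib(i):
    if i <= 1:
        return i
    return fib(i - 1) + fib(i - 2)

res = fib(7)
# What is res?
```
Call trace (a repeated sub-call is expanded the first time; later identical calls just restate its return value):
fib(i=7)
  fib(i=6)
    fib(i=5)
      fib(i=4)
        fib(i=3)
          fib(i=2)
            fib(i=1)
            -> return 1
            fib(i=0)
            -> return 0
          -> return 1
          fib(i=1)
          -> return 1
        -> return 2
        fib(i=2) -> return 1  (same call as traced above)
      -> return 3
      fib(i=3) -> return 2  (same call as traced above)
    -> return 5
    fib(i=4) -> return 3  (same call as traced above)
  -> return 8
  fib(i=5) -> return 5  (same call as traced above)
-> return 13

Final answer: 13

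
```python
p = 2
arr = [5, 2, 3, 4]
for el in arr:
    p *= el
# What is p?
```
Trace:
  p=2
  p=10, el=5
  p=20, el=2
  p=60, el=3
  p=240, el=4

Final answer: 240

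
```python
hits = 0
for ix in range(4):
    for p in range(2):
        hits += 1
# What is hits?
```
Trace:
  hits=0
  hits=1, ix=0, p=0
  hits=2, ix=0, p=1
  hits=3, ix=1, p=0
  hits=4, ix=1, p=1
  hits=5, ix=2, p=0
  hits=6, ix=2, p=1
  hits=7, ix=3, p=0
  hits=8, ix=3, p=1

Final answer: 8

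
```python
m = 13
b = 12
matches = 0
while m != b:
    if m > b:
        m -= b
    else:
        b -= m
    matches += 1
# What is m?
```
Trace:
  m=13
  m=13, b=12
  m=13, b=12, matches=0
  m=1, b=12, matches=1
  m=1, b=11, matches=2
  m=1, b=10, matches=3
  m=1, b=9, matches=4
  m=1, b=8, matches=5
  m=1, b=7, matches=6
  m=1, b=6, matches=7
  m=1, b=5, matches=8
  m=1, b=4, matches=9
  m=1, b=3, matches=10
  m=1, b=2, matches=11
  m=1, b=1, matches=12

Final answer: 1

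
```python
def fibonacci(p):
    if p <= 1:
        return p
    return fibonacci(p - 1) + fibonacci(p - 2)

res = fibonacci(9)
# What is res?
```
Call trace (a repeated sub-call is expanded the first time; later identical calls just restate its return value):
fibonacci(p=9)
  fibonacci(p=8)
    fibonacci(p=7)
      fibonacci(p=6)
        fibonacci(p=5)
          fibonacci(p=4)
            fibonacci(p=3)
              fibonacci(p=2)
                fibonacci(p=1)
                -> return 1
                fibonacci(p=0)
                -> return 0
              -> return 1
              fibonacci(p=1)
              -> return 1
            -> return 2
            fibonacci(p=2) -> return 1  (same call as traced above)
          -> return 3
          fibonacci(p=3) -> return 2  (same call as traced above)
        -> return 5
        fibonacci(p=4) -> return 3  (same call as traced above)
      -> return 8
      fibonacci(p=5) -> return 5  (same call as traced above)
    -> return 13
    fibonacci(p=6) -> return 8  (same call as traced above)
  -> return 21
  fibonacci(p=7) -> return 13  (same call as traced above)
-> return 34

Final answer: 34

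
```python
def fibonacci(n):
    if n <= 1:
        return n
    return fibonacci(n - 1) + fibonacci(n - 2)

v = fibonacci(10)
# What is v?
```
Call trace (a repeated sub-call is expanded the first time; later identical calls just restate its return value):
fibonacci(n=10)
  fibonacci(n=9)
    fibonacci(n=8)
      fibonacci(n=7)
        fibonacci(n=6)
          fibonacci(n=5)
            fibonacci(n=4)
              fibonacci(n=3)
                fibonacci(n=2)
                  fibonacci(n=1)
                  -> return 1
                  fibonacci(n=0)
                  -> return 0
                -> return 1
                fibonacci(n=1)
                -> return 1
              -> return 2
              fibonacci(n=2) -> return 1  (same call as traced above)
            -> return 3
            fibonacci(n=3) -> return 2  (same call as traced above)
          -> return 5
          fibonacci(n=4) -> return 3  (same call as traced above)
        -> return 8
        fibonacci(n=5) -> return 5  (same call as traced above)
      -> return 13
      fibonacci(n=6) -> return 8  (same call as traced above)
    -> return 21
    fibonacci(n=7) -> return 13  (same call as traced above)
  -> return 34
  fibonacci(n=8) -> return 21  (same call as traced above)
-> return 55

Final answer: 55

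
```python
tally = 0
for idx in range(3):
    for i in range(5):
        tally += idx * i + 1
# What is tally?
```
Trace:
  tally=0
  tally=1, idx=0, i=0
  tally=2, idx=0, i=1
  tally=3, idx=0, i=2
  tally=4, idx=0, i=3
  tally=5, idx=0, i=4
  tally=6, idx=1, i=0
  tally=8, idx=1, i=1
  tally=11, idx=1, i=2
  tally=15, idx=1, i=3
  tally=20, idx=1, i=4
  tally=21, idx=2, i=0
  tally=24, idx=2, i=1
  tally=29, idx=2, i=2
  tally=36, idx=2, i=3
  tally=45, idx=2, i=4

Final answer: 45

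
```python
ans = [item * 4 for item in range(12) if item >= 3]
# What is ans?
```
Trace:
  item=0
  item=1
  item=2
  item=3
  item=4
  item=5
  item=6
  item=7
  item=8
  item=9
  item=10
  item=11
  ans=[12, 16, 20, 24, 28, 32, 36, 40, 44]

Final answer: [12, 16, 20, 24, 28, 32, 36, 40, 44]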